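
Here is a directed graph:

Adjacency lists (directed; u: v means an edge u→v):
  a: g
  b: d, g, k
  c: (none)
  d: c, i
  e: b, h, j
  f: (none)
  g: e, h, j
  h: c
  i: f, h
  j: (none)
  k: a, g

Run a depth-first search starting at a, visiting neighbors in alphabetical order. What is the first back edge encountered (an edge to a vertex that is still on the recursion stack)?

b→g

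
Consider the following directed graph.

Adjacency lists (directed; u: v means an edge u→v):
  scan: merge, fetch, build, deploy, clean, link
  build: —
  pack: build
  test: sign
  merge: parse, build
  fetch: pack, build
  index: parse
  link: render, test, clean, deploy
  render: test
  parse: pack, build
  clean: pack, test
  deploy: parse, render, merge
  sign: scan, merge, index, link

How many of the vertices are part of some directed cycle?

7

A vertex is on a directed cycle iff it belongs to a strongly connected component of size ≥ 2 (or has a self-loop).
The vertices on cycles are {link, scan, sign, test, clean, deploy, render} — 7 in total.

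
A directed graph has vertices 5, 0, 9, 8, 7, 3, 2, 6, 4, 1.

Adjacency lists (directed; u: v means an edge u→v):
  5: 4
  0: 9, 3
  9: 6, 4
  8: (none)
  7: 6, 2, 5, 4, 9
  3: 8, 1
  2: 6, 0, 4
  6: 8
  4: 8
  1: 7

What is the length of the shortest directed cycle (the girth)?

For each vertex v, BFS finds the shortest path from v back to v.
The shortest such closed walk is 7 → 2 → 0 → 3 → 1 → 7, length 5.

5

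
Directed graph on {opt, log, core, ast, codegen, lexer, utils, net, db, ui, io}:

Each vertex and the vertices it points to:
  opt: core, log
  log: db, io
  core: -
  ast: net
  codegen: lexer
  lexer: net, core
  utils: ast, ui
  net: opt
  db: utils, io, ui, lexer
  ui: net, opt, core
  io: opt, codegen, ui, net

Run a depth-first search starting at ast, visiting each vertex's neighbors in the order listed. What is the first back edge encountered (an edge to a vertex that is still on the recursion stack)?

utils→ast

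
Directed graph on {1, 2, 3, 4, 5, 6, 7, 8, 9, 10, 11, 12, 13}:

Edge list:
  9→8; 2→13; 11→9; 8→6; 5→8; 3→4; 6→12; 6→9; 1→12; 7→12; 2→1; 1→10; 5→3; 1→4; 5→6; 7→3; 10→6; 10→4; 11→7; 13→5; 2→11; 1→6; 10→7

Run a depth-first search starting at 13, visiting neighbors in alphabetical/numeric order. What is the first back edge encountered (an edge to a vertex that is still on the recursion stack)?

8->6

DFS from 13 (visiting neighbors in alphabetical/numeric order); mark gray on enter, black on exit:
13 gray
  5 gray
    3 gray
      4 gray
      4 black
    3 black
    6 gray
      9 gray
        8 gray
          8→6: 6 is gray → back edge
First back edge: 8 → 6.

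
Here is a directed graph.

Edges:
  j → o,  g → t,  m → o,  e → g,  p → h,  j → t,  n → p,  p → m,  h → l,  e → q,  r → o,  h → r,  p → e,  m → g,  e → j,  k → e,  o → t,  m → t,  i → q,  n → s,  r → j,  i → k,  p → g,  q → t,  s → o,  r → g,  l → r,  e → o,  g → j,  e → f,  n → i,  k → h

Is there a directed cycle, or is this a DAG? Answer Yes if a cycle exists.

DFS with white/gray/black marking, starting from j:
j gray
  t gray
  t black
  o gray
    o→t: t black — skip
  o black
j black
e gray
  e→j: j black — skip
  q gray
    q→t: t black — skip
  q black
  e→o: o black — skip
  f gray
  f black
  g gray
    g→j: j black — skip
    g→t: t black — skip
  g black
e black
h gray
  l gray
    r gray
      r→o: o black — skip
      r→g: g black — skip
      r→j: j black — skip
    r black
  l black
  h→r: r black — skip
h black
i gray
  k gray
    k→e: e black — skip
    k→h: h black — skip
  k black
  i→q: q black — skip
i black
m gray
  m→t: t black — skip
  m→g: g black — skip
  m→o: o black — skip
m black
n gray
  p gray
    p→g: g black — skip
    p→m: m black — skip
    p→e: e black — skip
    p→h: h black — skip
  p black
  n→i: i black — skip
  s gray
    s→o: o black — skip
  s black
n black
Every edge goes to a white or black vertex — no back edge, so the graph is acyclic.

No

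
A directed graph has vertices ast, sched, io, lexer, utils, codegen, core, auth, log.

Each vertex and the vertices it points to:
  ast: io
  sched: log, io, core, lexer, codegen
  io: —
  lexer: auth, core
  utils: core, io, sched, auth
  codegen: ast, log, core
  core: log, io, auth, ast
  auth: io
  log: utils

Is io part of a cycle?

io lies on a cycle iff there is a path from io back to itself.
Exploring from io, it never reaches itself; equivalently, its strongly connected component is a singleton.

No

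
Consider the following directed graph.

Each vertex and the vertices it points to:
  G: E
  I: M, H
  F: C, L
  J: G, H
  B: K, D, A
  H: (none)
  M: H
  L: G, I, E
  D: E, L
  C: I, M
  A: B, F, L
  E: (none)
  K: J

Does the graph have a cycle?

Yes

DFS with white/gray/black marking, starting from A:
A gray
  B gray
    K gray
      J gray
        G gray
          E gray
          E black
        G black
        H gray
        H black
      J black
    K black
    D gray
      D→E: E black — skip
      L gray
        L→G: G black — skip
        I gray
          M gray
            M→H: H black — skip
          M black
          I→H: H black — skip
        I black
        L→E: E black — skip
      L black
    D black
    B→A: A is gray → back edge
Back edge found, so a cycle exists: A → B → A.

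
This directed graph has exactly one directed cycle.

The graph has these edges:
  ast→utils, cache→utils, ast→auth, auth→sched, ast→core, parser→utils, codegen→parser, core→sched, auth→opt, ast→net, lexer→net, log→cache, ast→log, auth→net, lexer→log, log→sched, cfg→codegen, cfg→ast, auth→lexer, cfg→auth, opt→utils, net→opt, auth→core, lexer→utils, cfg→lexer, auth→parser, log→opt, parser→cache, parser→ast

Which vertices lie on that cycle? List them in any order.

DFS with gray/black marking from ast:
ast gray
  net gray
    opt gray
      utils gray
      utils black
    opt black
  net black
  log gray
    cache gray
      cache→utils: utils black — skip
    cache black
    log→opt: opt black — skip
    sched gray
    sched black
  log black
  ast→utils: utils black — skip
  auth gray
    auth→opt: opt black — skip
    auth→sched: sched black — skip
    parser gray
      parser→cache: cache black — skip
      parser→ast: ast is gray → back edge
Back edge closes the cycle ast → auth → parser → ast; its vertices are {ast, auth, parser}.

ast, auth, parser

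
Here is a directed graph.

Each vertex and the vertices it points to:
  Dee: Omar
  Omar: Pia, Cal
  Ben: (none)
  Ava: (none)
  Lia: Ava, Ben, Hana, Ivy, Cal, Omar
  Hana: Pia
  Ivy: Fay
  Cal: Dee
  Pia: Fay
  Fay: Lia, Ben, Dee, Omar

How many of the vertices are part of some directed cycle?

A vertex is on a directed cycle iff it belongs to a strongly connected component of size ≥ 2 (or has a self-loop).
The vertices on cycles are {Cal, Dee, Fay, Ivy, Lia, Pia, Hana, Omar} — 8 in total.

8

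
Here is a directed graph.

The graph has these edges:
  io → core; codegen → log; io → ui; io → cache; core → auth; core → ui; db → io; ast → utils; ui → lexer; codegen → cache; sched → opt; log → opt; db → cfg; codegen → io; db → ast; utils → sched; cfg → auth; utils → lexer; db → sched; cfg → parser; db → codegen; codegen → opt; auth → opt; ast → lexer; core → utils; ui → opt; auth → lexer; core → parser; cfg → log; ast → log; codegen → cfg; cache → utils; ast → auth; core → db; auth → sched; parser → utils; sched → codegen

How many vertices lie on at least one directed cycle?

A vertex is on a directed cycle iff it belongs to a strongly connected component of size ≥ 2 (or has a self-loop).
The vertices on cycles are {db, io, ast, cfg, auth, core, cache, sched, utils, parser, codegen} — 11 in total.

11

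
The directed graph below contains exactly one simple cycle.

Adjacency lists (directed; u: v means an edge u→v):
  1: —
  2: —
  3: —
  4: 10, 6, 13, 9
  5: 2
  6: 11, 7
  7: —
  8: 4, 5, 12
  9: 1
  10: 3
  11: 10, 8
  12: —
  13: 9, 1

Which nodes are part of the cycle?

DFS with gray/black marking from 8:
8 gray
  4 gray
    10 gray
      3 gray
      3 black
    10 black
    6 gray
      11 gray
        11→10: 10 black — skip
        11→8: 8 is gray → back edge
Back edge closes the cycle 8 → 4 → 6 → 11 → 8; its vertices are {4, 6, 8, 11}.

4, 6, 8, 11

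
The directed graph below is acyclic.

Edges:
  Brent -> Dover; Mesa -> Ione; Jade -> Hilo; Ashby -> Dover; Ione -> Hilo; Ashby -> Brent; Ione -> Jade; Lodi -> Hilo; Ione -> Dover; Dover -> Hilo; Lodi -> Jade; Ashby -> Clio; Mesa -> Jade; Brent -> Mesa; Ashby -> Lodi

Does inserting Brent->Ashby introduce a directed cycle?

Yes

Adding Brent→Ashby creates a cycle iff Ashby can already reach Brent.
Path from Ashby: Ashby → Brent.
So Ashby → … → Brent → Ashby is a cycle.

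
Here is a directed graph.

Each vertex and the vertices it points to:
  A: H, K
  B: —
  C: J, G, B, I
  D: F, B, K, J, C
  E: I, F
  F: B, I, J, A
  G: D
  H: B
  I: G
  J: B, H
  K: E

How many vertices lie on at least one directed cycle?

8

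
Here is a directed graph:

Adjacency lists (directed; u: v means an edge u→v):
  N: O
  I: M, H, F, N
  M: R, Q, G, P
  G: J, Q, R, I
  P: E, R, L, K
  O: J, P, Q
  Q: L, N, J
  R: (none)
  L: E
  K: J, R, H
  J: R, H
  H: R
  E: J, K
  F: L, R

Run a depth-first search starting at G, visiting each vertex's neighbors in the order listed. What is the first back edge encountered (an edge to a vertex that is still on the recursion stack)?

O->Q

DFS from G (visiting each vertex's neighbors in the order listed); mark gray on enter, black on exit:
G gray
  J gray
    R gray
    R black
    H gray
      H→R: R black — skip
    H black
  J black
  Q gray
    L gray
      E gray
        E→J: J black — skip
        K gray
          K→J: J black — skip
          K→R: R black — skip
          K→H: H black — skip
        K black
      E black
    L black
    N gray
      O gray
        O→J: J black — skip
        P gray
          P→E: E black — skip
          P→R: R black — skip
          P→L: L black — skip
          P→K: K black — skip
        P black
        O→Q: Q is gray → back edge
First back edge: O → Q.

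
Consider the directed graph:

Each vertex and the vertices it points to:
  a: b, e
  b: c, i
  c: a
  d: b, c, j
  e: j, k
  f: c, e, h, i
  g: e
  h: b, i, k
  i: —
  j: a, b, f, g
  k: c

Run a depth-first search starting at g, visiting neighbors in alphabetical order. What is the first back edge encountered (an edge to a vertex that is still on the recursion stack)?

c->a

DFS from g (visiting neighbors in alphabetical order); mark gray on enter, black on exit:
g gray
  e gray
    j gray
      a gray
        b gray
          c gray
            c→a: a is gray → back edge
First back edge: c → a.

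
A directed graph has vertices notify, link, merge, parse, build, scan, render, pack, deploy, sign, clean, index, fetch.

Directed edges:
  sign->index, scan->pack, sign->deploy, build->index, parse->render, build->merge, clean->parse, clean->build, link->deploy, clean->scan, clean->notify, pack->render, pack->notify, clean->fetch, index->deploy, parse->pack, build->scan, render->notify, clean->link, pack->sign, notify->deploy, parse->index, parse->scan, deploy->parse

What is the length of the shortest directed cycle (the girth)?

3

For each vertex v, BFS finds the shortest path from v back to v.
The shortest such closed walk is parse → index → deploy → parse, length 3.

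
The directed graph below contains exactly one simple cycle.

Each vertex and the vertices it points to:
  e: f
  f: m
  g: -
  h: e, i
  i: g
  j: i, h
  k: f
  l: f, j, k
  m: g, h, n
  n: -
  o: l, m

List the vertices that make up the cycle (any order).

e, f, h, m

DFS with gray/black marking from m:
m gray
  g gray
  g black
  h gray
    e gray
      f gray
        f→m: m is gray → back edge
Back edge closes the cycle m → h → e → f → m; its vertices are {e, f, h, m}.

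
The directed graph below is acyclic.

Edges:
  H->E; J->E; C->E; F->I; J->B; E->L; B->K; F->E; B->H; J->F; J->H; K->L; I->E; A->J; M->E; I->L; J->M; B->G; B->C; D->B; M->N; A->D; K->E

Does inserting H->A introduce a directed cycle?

Yes

Adding H→A creates a cycle iff A can already reach H.
Path from A: A → J → H.
So A → … → H → A is a cycle.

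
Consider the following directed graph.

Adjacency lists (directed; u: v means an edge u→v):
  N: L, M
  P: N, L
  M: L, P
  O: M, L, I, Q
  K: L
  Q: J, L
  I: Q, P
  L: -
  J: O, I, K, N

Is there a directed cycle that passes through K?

K lies on a cycle iff there is a path from K back to itself.
Exploring from K, it never reaches itself; equivalently, its strongly connected component is a singleton.

No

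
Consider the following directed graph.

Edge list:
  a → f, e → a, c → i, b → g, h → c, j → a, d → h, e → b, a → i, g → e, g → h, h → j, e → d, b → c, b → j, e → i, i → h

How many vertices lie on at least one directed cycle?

A vertex is on a directed cycle iff it belongs to a strongly connected component of size ≥ 2 (or has a self-loop).
The vertices on cycles are {a, b, c, e, g, h, i, j} — 8 in total.

8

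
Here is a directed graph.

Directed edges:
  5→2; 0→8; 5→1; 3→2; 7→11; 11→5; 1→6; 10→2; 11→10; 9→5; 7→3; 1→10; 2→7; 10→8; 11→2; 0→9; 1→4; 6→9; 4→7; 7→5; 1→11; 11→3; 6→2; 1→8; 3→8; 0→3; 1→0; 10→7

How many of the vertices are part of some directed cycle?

A vertex is on a directed cycle iff it belongs to a strongly connected component of size ≥ 2 (or has a self-loop).
The vertices on cycles are {0, 1, 2, 3, 4, 5, 6, 7, 9, 10, 11} — 11 in total.

11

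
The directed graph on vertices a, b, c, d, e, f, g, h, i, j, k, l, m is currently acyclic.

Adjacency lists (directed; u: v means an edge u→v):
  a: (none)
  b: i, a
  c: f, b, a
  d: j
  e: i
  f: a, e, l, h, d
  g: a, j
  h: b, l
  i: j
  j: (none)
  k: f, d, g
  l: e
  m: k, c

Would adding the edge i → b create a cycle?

Yes

Adding i→b creates a cycle iff b can already reach i.
Path from b: b → i.
So b → … → i → b is a cycle.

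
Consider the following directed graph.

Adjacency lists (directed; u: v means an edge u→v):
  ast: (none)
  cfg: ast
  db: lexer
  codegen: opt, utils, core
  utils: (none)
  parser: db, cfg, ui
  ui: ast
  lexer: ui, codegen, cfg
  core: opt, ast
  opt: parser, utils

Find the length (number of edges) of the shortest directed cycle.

5

For each vertex v, BFS finds the shortest path from v back to v.
The shortest such closed walk is db → lexer → codegen → opt → parser → db, length 5.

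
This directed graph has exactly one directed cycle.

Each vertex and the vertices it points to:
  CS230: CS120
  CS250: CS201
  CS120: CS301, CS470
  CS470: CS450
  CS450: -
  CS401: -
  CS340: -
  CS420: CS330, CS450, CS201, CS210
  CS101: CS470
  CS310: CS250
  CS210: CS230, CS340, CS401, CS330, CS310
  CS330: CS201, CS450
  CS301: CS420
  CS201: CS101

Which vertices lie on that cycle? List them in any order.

CS120, CS210, CS230, CS301, CS420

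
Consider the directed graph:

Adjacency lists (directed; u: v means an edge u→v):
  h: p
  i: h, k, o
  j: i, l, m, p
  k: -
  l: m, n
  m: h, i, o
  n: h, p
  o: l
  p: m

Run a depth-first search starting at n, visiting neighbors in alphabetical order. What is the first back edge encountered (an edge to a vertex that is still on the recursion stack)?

m->h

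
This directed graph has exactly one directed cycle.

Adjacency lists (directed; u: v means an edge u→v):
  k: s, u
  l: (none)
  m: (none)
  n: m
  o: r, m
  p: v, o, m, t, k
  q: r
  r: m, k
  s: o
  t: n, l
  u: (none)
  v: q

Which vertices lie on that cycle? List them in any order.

k, o, r, s

DFS with gray/black marking from k:
k gray
  s gray
    o gray
      r gray
        m gray
        m black
        r→k: k is gray → back edge
Back edge closes the cycle k → s → o → r → k; its vertices are {k, o, r, s}.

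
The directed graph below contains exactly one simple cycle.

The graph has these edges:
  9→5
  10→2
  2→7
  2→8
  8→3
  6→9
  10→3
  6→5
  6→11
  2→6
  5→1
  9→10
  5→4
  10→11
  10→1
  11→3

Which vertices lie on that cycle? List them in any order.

DFS with gray/black marking from 6:
6 gray
  9 gray
    5 gray
      4 gray
      4 black
      1 gray
      1 black
    5 black
    10 gray
      2 gray
        7 gray
        7 black
        2→6: 6 is gray → back edge
Back edge closes the cycle 6 → 9 → 10 → 2 → 6; its vertices are {2, 6, 9, 10}.

2, 6, 9, 10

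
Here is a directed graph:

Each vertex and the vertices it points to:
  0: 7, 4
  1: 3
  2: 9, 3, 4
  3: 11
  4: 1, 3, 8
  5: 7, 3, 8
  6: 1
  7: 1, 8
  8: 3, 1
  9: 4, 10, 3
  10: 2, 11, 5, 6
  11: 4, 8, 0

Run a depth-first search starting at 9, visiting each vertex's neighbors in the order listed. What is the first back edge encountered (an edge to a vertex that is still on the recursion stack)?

DFS from 9 (visiting each vertex's neighbors in the order listed); mark gray on enter, black on exit:
9 gray
  4 gray
    1 gray
      3 gray
        11 gray
          11→4: 4 is gray → back edge
First back edge: 11 → 4.

11->4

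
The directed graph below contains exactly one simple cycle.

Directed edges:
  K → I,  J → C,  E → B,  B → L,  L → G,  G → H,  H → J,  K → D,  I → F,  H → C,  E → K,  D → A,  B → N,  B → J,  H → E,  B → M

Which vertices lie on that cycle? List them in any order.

DFS with gray/black marking from E:
E gray
  B gray
    N gray
    N black
    J gray
      C gray
      C black
    J black
    L gray
      G gray
        H gray
          H→E: E is gray → back edge
Back edge closes the cycle E → B → L → G → H → E; its vertices are {B, E, G, H, L}.

B, E, G, H, L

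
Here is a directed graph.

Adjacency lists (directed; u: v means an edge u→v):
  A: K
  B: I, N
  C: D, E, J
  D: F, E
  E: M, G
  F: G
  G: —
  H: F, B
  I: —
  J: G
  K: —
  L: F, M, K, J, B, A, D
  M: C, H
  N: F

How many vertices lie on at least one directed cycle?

4

A vertex is on a directed cycle iff it belongs to a strongly connected component of size ≥ 2 (or has a self-loop).
The vertices on cycles are {C, D, E, M} — 4 in total.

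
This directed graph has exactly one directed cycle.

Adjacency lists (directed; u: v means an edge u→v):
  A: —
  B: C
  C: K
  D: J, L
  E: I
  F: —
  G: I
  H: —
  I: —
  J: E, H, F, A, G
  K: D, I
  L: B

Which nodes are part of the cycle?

B, C, D, K, L

DFS with gray/black marking from K:
K gray
  D gray
    J gray
      E gray
        I gray
        I black
      E black
      H gray
      H black
      F gray
      F black
      A gray
      A black
      G gray
        G→I: I black — skip
      G black
    J black
    L gray
      B gray
        C gray
          C→K: K is gray → back edge
Back edge closes the cycle K → D → L → B → C → K; its vertices are {B, C, D, K, L}.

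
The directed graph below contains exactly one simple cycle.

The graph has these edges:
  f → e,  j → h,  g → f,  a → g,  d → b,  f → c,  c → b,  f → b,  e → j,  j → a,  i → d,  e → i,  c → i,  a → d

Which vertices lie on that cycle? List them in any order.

a, e, f, g, j

DFS with gray/black marking from f:
f gray
  e gray
    i gray
      d gray
        b gray
        b black
      d black
    i black
    j gray
      h gray
      h black
      a gray
        a→d: d black — skip
        g gray
          g→f: f is gray → back edge
Back edge closes the cycle f → e → j → a → g → f; its vertices are {a, e, f, g, j}.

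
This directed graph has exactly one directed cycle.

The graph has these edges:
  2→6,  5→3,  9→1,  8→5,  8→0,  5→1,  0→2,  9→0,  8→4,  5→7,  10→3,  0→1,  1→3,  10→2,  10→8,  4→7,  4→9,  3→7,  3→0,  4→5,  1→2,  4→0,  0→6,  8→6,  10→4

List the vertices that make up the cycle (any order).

DFS with gray/black marking from 1:
1 gray
  3 gray
    7 gray
    7 black
    0 gray
      0→1: 1 is gray → back edge
Back edge closes the cycle 1 → 3 → 0 → 1; its vertices are {0, 1, 3}.

0, 1, 3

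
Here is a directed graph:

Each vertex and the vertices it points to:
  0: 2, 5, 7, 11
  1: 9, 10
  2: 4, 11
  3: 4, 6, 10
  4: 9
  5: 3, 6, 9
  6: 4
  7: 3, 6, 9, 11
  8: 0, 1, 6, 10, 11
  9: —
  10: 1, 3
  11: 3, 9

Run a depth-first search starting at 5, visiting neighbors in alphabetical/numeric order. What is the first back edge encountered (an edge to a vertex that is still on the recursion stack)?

1→10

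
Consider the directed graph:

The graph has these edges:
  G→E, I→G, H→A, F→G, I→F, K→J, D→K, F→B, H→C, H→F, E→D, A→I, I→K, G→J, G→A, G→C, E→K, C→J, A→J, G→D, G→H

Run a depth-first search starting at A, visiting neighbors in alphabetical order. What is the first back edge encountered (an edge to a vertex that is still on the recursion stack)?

DFS from A (visiting neighbors in alphabetical order); mark gray on enter, black on exit:
A gray
  I gray
    F gray
      B gray
      B black
      G gray
        G→A: A is gray → back edge
First back edge: G → A.

G→A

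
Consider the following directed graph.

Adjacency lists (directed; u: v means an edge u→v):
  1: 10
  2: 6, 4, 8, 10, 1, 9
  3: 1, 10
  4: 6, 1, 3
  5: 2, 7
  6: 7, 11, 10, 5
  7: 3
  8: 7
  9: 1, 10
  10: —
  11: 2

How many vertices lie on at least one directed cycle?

A vertex is on a directed cycle iff it belongs to a strongly connected component of size ≥ 2 (or has a self-loop).
The vertices on cycles are {2, 4, 5, 6, 11} — 5 in total.

5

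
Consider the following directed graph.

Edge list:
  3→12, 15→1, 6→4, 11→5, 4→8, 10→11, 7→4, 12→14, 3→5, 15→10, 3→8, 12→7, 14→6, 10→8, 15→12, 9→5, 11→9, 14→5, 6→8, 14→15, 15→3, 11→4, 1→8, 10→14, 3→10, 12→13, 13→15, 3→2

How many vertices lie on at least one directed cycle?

6

A vertex is on a directed cycle iff it belongs to a strongly connected component of size ≥ 2 (or has a self-loop).
The vertices on cycles are {3, 10, 12, 13, 14, 15} — 6 in total.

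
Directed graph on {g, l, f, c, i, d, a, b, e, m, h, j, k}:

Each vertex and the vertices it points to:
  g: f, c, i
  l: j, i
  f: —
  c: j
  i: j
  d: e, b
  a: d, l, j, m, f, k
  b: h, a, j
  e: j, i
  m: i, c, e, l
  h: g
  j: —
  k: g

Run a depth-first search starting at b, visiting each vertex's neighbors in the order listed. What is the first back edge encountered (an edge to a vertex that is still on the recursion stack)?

DFS from b (visiting each vertex's neighbors in the order listed); mark gray on enter, black on exit:
b gray
  h gray
    g gray
      f gray
      f black
      c gray
        j gray
        j black
      c black
      i gray
        i→j: j black — skip
      i black
    g black
  h black
  a gray
    d gray
      e gray
        e→j: j black — skip
        e→i: i black — skip
      e black
      d→b: b is gray → back edge
First back edge: d → b.

d->b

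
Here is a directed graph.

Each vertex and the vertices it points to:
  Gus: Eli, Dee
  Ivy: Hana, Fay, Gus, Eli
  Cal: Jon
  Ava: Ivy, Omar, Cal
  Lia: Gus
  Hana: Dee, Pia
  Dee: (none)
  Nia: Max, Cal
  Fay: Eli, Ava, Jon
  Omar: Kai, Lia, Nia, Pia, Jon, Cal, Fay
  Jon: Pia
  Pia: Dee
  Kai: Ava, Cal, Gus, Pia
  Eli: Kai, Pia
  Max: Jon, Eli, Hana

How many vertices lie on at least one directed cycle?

A vertex is on a directed cycle iff it belongs to a strongly connected component of size ≥ 2 (or has a self-loop).
The vertices on cycles are {Ava, Eli, Fay, Gus, Ivy, Kai, Lia, Max, Nia, Omar} — 10 in total.

10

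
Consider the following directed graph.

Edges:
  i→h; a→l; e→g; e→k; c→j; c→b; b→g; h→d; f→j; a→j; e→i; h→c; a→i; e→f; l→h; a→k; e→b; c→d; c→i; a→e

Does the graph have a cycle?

DFS with white/gray/black marking, starting from k:
k gray
k black
a gray
  e gray
    i gray
      h gray
        c gray
          b gray
            g gray
            g black
          b black
          j gray
          j black
          c→i: i is gray → back edge
Back edge found, so a cycle exists: i → h → c → i.

Yes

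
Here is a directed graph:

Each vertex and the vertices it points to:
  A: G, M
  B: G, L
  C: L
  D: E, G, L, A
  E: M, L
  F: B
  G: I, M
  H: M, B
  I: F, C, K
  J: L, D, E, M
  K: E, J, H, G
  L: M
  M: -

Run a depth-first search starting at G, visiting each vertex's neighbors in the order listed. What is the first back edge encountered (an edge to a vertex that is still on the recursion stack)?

DFS from G (visiting each vertex's neighbors in the order listed); mark gray on enter, black on exit:
G gray
  I gray
    F gray
      B gray
        B→G: G is gray → back edge
First back edge: B → G.

B->G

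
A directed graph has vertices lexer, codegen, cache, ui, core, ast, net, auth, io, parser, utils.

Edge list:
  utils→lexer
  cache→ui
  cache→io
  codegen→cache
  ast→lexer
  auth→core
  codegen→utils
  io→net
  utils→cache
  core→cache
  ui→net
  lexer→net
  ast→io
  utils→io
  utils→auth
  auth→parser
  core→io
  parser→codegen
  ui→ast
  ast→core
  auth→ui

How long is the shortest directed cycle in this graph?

4

For each vertex v, BFS finds the shortest path from v back to v.
The shortest such closed walk is codegen → utils → auth → parser → codegen, length 4.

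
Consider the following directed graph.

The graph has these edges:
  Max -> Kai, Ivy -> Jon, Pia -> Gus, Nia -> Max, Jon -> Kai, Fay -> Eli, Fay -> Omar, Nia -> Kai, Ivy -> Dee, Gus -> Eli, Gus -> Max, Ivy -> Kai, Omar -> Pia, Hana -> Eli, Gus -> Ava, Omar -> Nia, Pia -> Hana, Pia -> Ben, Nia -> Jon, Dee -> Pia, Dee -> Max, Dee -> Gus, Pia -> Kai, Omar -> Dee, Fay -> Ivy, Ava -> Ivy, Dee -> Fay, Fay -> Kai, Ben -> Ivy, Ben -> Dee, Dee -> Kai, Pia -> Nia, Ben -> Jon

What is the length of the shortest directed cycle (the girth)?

For each vertex v, BFS finds the shortest path from v back to v.
The shortest such closed walk is Omar → Dee → Fay → Omar, length 3.

3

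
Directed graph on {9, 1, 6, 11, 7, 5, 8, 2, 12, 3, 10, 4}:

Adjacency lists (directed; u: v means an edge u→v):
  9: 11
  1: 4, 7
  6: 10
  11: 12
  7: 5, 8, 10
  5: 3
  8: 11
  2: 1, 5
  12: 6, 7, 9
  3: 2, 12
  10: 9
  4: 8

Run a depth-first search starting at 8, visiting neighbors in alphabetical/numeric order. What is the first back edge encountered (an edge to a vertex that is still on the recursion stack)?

9->11

DFS from 8 (visiting neighbors in alphabetical/numeric order); mark gray on enter, black on exit:
8 gray
  11 gray
    12 gray
      6 gray
        10 gray
          9 gray
            9→11: 11 is gray → back edge
First back edge: 9 → 11.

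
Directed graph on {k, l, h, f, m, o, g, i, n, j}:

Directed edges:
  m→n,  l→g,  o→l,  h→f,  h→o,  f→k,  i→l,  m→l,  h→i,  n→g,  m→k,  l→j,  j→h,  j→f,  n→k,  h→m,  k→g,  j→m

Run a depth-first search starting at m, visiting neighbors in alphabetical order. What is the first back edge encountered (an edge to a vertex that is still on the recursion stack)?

i→l

DFS from m (visiting neighbors in alphabetical order); mark gray on enter, black on exit:
m gray
  k gray
    g gray
    g black
  k black
  l gray
    l→g: g black — skip
    j gray
      f gray
        f→k: k black — skip
      f black
      h gray
        h→f: f black — skip
        i gray
          i→l: l is gray → back edge
First back edge: i → l.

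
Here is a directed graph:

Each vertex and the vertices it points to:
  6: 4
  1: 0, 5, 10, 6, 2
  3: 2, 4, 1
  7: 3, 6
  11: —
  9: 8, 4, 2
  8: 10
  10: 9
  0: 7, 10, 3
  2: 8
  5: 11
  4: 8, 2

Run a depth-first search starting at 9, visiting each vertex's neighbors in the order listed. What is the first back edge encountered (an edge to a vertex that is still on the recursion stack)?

DFS from 9 (visiting each vertex's neighbors in the order listed); mark gray on enter, black on exit:
9 gray
  8 gray
    10 gray
      10→9: 9 is gray → back edge
First back edge: 10 → 9.

10→9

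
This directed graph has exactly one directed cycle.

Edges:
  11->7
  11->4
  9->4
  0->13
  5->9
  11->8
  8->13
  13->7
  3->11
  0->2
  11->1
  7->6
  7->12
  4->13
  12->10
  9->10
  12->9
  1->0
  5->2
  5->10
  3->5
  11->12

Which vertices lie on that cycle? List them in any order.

4, 7, 9, 12, 13

DFS with gray/black marking from 7:
7 gray
  6 gray
  6 black
  12 gray
    9 gray
      4 gray
        13 gray
          13→7: 7 is gray → back edge
Back edge closes the cycle 7 → 12 → 9 → 4 → 13 → 7; its vertices are {4, 7, 9, 12, 13}.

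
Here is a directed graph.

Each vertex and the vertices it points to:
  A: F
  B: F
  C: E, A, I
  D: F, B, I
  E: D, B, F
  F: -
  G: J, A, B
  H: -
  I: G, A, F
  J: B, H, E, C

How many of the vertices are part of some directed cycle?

A vertex is on a directed cycle iff it belongs to a strongly connected component of size ≥ 2 (or has a self-loop).
The vertices on cycles are {C, D, E, G, I, J} — 6 in total.

6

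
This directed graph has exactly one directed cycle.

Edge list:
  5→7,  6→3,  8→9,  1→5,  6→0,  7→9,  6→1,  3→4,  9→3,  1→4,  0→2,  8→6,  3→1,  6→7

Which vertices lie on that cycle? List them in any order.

DFS with gray/black marking from 9:
9 gray
  3 gray
    1 gray
      5 gray
        7 gray
          7→9: 9 is gray → back edge
Back edge closes the cycle 9 → 3 → 1 → 5 → 7 → 9; its vertices are {1, 3, 5, 7, 9}.

1, 3, 5, 7, 9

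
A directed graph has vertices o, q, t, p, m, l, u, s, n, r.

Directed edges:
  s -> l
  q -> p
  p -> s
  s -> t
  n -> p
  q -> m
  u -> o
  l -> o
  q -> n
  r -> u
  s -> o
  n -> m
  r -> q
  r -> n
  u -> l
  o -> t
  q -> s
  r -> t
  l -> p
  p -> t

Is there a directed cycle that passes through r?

r lies on a cycle iff there is a path from r back to itself.
Exploring from r, it never reaches itself; equivalently, its strongly connected component is a singleton.

No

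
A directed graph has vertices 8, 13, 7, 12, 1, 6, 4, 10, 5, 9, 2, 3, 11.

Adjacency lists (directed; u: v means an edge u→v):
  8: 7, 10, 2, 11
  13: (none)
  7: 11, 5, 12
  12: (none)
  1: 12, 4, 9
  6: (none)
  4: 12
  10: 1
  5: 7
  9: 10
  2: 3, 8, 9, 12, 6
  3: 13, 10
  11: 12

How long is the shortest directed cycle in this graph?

For each vertex v, BFS finds the shortest path from v back to v.
The shortest such closed walk is 8 → 2 → 8, length 2.

2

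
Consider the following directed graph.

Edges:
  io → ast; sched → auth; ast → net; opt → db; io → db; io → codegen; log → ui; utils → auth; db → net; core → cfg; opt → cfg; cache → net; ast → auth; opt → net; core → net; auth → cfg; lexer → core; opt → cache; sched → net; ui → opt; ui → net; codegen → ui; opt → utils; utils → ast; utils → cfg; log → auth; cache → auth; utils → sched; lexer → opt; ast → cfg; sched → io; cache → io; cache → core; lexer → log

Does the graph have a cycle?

Yes

DFS with white/gray/black marking, starting from ui:
ui gray
  opt gray
    cache gray
      net gray
      net black
      io gray
        ast gray
          ast→net: net black — skip
          auth gray
            cfg gray
            cfg black
          auth black
          ast→cfg: cfg black — skip
        ast black
        db gray
          db→net: net black — skip
        db black
        codegen gray
          codegen→ui: ui is gray → back edge
Back edge found, so a cycle exists: ui → opt → cache → io → codegen → ui.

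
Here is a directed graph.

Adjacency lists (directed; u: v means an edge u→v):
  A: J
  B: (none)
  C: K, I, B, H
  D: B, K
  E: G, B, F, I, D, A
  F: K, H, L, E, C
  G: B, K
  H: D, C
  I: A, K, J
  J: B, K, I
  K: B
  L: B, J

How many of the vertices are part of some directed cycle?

7

A vertex is on a directed cycle iff it belongs to a strongly connected component of size ≥ 2 (or has a self-loop).
The vertices on cycles are {A, C, E, F, H, I, J} — 7 in total.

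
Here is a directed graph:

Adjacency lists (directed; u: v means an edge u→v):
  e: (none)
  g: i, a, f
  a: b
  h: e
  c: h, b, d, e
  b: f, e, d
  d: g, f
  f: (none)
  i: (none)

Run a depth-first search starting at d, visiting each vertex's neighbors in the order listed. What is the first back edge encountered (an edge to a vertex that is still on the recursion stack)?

DFS from d (visiting each vertex's neighbors in the order listed); mark gray on enter, black on exit:
d gray
  g gray
    i gray
    i black
    a gray
      b gray
        f gray
        f black
        e gray
        e black
        b→d: d is gray → back edge
First back edge: b → d.

b->d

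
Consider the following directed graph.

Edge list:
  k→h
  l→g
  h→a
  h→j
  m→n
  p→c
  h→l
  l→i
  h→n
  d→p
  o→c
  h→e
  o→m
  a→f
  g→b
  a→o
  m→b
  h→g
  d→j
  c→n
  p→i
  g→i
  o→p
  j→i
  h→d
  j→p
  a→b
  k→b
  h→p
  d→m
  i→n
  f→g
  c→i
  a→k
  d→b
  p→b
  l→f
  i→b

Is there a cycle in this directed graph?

Yes

DFS with white/gray/black marking, starting from i:
i gray
  b gray
  b black
  n gray
  n black
i black
a gray
  a→b: b black — skip
  k gray
    h gray
      h→n: n black — skip
      d gray
        j gray
          p gray
            p→b: b black — skip
            c gray
              c→n: n black — skip
              c→i: i black — skip
            c black
            p→i: i black — skip
          p black
          j→i: i black — skip
        j black
        d→b: b black — skip
        d→p: p black — skip
        m gray
          m→b: b black — skip
          m→n: n black — skip
        m black
      d black
      e gray
      e black
      h→p: p black — skip
      g gray
        g→b: b black — skip
        g→i: i black — skip
      g black
      h→a: a is gray → back edge
Back edge found, so a cycle exists: a → k → h → a.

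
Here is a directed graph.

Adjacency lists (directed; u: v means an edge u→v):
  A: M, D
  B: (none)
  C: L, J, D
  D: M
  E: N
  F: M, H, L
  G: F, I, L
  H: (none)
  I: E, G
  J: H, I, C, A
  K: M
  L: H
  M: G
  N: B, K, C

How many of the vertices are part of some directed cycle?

11

A vertex is on a directed cycle iff it belongs to a strongly connected component of size ≥ 2 (or has a self-loop).
The vertices on cycles are {A, C, D, E, F, G, I, J, K, M, N} — 11 in total.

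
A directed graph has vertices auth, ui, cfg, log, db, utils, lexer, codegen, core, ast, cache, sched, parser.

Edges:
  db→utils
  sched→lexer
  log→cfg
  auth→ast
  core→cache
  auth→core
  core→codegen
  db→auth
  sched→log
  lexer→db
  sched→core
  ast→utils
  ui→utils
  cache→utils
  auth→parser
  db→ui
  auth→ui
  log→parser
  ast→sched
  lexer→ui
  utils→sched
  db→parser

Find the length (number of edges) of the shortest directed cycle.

For each vertex v, BFS finds the shortest path from v back to v.
The shortest such closed walk is sched → lexer → ui → utils → sched, length 4.

4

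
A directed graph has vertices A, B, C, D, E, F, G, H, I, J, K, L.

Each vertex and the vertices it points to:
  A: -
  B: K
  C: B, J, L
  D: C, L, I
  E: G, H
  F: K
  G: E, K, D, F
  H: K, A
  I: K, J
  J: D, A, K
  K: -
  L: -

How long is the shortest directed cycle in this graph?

2

For each vertex v, BFS finds the shortest path from v back to v.
The shortest such closed walk is G → E → G, length 2.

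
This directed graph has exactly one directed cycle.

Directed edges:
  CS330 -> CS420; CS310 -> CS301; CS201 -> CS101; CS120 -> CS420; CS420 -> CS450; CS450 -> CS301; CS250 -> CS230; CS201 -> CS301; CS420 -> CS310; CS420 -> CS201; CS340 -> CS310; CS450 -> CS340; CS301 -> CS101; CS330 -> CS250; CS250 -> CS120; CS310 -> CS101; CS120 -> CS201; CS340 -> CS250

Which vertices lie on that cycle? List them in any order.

DFS with gray/black marking from CS250:
CS250 gray
  CS230 gray
  CS230 black
  CS120 gray
    CS420 gray
      CS201 gray
        CS301 gray
          CS101 gray
          CS101 black
        CS301 black
        CS201→CS101: CS101 black — skip
      CS201 black
      CS450 gray
        CS450→CS301: CS301 black — skip
        CS340 gray
          CS340→CS250: CS250 is gray → back edge
Back edge closes the cycle CS250 → CS120 → CS420 → CS450 → CS340 → CS250; its vertices are {CS120, CS250, CS340, CS420, CS450}.

CS120, CS250, CS340, CS420, CS450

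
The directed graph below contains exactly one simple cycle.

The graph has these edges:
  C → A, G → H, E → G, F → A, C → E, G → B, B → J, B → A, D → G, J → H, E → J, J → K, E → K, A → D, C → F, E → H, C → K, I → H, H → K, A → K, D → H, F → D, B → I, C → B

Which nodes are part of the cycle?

A, B, D, G

DFS with gray/black marking from B:
B gray
  J gray
    K gray
    K black
    H gray
      H→K: K black — skip
    H black
  J black
  I gray
    I→H: H black — skip
  I black
  A gray
    A→K: K black — skip
    D gray
      D→H: H black — skip
      G gray
        G→H: H black — skip
        G→B: B is gray → back edge
Back edge closes the cycle B → A → D → G → B; its vertices are {A, B, D, G}.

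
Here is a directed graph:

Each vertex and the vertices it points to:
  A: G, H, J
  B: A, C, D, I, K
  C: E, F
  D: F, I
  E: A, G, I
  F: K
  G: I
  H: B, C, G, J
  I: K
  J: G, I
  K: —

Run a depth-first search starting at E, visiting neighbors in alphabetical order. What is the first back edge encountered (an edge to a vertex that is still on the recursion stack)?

B→A

DFS from E (visiting neighbors in alphabetical order); mark gray on enter, black on exit:
E gray
  A gray
    G gray
      I gray
        K gray
        K black
      I black
    G black
    H gray
      B gray
        B→A: A is gray → back edge
First back edge: B → A.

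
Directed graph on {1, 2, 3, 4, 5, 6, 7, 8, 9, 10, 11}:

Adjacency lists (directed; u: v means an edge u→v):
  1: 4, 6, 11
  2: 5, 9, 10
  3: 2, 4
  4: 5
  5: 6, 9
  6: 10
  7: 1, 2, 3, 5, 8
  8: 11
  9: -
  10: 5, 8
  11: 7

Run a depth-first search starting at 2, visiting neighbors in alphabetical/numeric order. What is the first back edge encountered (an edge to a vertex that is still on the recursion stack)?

10→5

DFS from 2 (visiting neighbors in alphabetical/numeric order); mark gray on enter, black on exit:
2 gray
  5 gray
    6 gray
      10 gray
        10→5: 5 is gray → back edge
First back edge: 10 → 5.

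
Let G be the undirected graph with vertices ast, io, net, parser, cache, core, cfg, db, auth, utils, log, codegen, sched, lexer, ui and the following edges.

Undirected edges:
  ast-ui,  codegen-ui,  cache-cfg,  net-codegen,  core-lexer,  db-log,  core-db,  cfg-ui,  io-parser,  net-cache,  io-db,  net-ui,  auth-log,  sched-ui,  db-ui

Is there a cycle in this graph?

Yes

DFS, tracking each vertex's parent; an edge to a visited non-parent vertex closes a cycle.
Start from ast:
visit ast (parent –)
  visit ui (parent ast)
    visit db (parent ui)
      visit log (parent db)
        log–db: parent, skip
        visit auth (parent log)
          auth–log: parent, skip
      visit io (parent db)
        io–db: parent, skip
        visit parser (parent io)
          parser–io: parent, skip
      visit core (parent db)
        core–db: parent, skip
        visit lexer (parent core)
          lexer–core: parent, skip
      db–ui: parent, skip
    visit codegen (parent ui)
      visit net (parent codegen)
        net–ui: ui visited and ≠ parent → cycle
Cycle: ui – codegen – net – ui.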